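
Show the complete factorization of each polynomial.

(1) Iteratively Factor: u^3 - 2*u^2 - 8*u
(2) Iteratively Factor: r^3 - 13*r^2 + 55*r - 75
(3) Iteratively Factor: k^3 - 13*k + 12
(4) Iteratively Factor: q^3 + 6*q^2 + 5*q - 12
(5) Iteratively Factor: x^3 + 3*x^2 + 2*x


(1) = (u)*(u^2 - 2*u - 8) = u*(u - 4)*(u + 2)
(2) = (r - 5)*(r^2 - 8*r + 15) = (r - 5)^2*(r - 3)
(3) = (k - 3)*(k^2 + 3*k - 4) = (k - 3)*(k - 1)*(k + 4)
(4) = (q + 3)*(q^2 + 3*q - 4) = (q + 3)*(q + 4)*(q - 1)
(5) = (x + 1)*(x^2 + 2*x) = (x + 1)*(x + 2)*(x)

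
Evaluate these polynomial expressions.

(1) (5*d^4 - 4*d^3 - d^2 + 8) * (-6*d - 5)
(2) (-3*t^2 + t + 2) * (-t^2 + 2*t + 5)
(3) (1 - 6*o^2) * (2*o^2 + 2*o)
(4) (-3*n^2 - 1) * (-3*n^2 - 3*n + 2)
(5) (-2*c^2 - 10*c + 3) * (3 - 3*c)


(1) = -30*d^5 - d^4 + 26*d^3 + 5*d^2 - 48*d - 40
(2) = 3*t^4 - 7*t^3 - 15*t^2 + 9*t + 10
(3) = -12*o^4 - 12*o^3 + 2*o^2 + 2*o
(4) = 9*n^4 + 9*n^3 - 3*n^2 + 3*n - 2
(5) = 6*c^3 + 24*c^2 - 39*c + 9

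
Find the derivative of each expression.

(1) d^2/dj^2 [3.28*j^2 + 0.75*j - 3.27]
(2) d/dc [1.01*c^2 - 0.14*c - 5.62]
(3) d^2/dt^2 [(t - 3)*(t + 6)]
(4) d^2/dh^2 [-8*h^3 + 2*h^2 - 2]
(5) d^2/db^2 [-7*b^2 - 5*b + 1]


(1) = 6.56000000000000
(2) = 2.02*c - 0.14
(3) = 2
(4) = 4 - 48*h
(5) = -14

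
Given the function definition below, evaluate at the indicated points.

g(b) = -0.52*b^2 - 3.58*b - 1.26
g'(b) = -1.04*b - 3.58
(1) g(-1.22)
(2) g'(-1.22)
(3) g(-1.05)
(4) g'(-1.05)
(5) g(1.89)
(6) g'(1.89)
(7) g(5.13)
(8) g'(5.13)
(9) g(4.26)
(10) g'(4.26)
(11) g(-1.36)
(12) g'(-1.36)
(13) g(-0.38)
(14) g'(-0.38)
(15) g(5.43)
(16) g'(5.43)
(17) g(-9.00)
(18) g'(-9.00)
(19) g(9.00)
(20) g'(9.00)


(1) = 2.33
(2) = -2.31
(3) = 1.93
(4) = -2.49
(5) = -9.88
(6) = -5.55
(7) = -33.31
(8) = -8.92
(9) = -25.95
(10) = -8.01
(11) = 2.65
(12) = -2.17
(13) = 0.03
(14) = -3.18
(15) = -36.03
(16) = -9.23
(17) = -11.16
(18) = 5.78
(19) = -75.60
(20) = -12.94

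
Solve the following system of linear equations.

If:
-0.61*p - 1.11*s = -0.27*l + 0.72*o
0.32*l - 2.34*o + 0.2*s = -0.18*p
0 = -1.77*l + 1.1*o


Then:
l = -0.0344011158856941*s
o = -0.0553545228342532*s
p = -1.76956236860406*s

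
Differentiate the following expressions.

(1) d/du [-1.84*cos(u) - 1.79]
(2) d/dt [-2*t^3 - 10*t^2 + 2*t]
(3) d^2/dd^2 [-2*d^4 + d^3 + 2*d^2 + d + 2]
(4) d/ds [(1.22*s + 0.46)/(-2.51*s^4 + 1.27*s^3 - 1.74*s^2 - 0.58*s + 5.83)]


(1) = 1.84*sin(u)
(2) = -6*t^2 - 20*t + 2
(3) = -24*d^2 + 6*d + 4
(4) = (9.1866*s^4 + 1.5196*s^3 + 0.3702*s^2 + 1.6008*s + 7.3794)/(6.3001*s^8 - 6.3754*s^7 + 10.3477*s^6 - 1.508*s^5 - 27.7122*s^4 + 16.8266*s^3 - 19.952*s^2 - 6.7628*s + 33.9889)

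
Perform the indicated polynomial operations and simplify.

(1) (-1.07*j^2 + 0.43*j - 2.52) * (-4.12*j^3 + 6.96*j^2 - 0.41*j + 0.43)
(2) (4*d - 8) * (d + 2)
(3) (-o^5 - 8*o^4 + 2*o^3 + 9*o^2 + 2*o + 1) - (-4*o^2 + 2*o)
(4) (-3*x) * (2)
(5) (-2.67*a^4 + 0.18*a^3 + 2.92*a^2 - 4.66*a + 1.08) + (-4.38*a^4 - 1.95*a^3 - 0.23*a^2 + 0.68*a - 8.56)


(1) = 4.4084*j^5 - 9.2188*j^4 + 13.8139*j^3 - 18.1756*j^2 + 1.2181*j - 1.0836
(2) = 4*d^2 - 16
(3) = -o^5 - 8*o^4 + 2*o^3 + 13*o^2 + 1
(4) = -6*x
(5) = -7.05*a^4 - 1.77*a^3 + 2.69*a^2 - 3.98*a - 7.48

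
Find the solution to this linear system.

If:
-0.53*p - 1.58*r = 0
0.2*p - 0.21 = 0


Then:
p = 1.05
r = -0.35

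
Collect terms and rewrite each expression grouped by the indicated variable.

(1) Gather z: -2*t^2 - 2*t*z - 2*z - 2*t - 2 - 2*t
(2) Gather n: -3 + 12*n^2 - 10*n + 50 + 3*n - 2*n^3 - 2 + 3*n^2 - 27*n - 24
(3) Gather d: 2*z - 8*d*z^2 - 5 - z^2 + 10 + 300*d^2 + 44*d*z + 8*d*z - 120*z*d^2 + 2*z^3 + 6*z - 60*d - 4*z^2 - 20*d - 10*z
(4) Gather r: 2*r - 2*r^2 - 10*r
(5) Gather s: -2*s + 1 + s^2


(1) = -2*t^2 - 4*t + z*(-2*t - 2) - 2
(2) = -2*n^3 + 15*n^2 - 34*n + 21
(3) = d^2*(300 - 120*z) + d*(-8*z^2 + 52*z - 80) + 2*z^3 - 5*z^2 - 2*z + 5
(4) = -2*r^2 - 8*r
(5) = s^2 - 2*s + 1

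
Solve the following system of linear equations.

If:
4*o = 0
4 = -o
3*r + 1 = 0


Then:
No Solution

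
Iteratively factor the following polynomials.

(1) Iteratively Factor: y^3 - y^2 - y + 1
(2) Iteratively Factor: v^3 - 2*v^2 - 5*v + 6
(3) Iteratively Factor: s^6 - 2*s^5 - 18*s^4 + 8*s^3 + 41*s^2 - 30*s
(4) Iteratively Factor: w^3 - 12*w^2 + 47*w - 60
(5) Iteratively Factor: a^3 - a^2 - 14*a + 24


(1) = (y - 1)*(y^2 - 1) = (y - 1)^2*(y + 1)
(2) = (v - 1)*(v^2 - v - 6) = (v - 1)*(v + 2)*(v - 3)
(3) = (s - 5)*(s^5 + 3*s^4 - 3*s^3 - 7*s^2 + 6*s) = (s - 5)*(s - 1)*(s^4 + 4*s^3 + s^2 - 6*s) = (s - 5)*(s - 1)^2*(s^3 + 5*s^2 + 6*s) = s*(s - 5)*(s - 1)^2*(s^2 + 5*s + 6) = s*(s - 5)*(s - 1)^2*(s + 3)*(s + 2)
(4) = (w - 4)*(w^2 - 8*w + 15) = (w - 4)*(w - 3)*(w - 5)
(5) = (a - 2)*(a^2 + a - 12) = (a - 2)*(a + 4)*(a - 3)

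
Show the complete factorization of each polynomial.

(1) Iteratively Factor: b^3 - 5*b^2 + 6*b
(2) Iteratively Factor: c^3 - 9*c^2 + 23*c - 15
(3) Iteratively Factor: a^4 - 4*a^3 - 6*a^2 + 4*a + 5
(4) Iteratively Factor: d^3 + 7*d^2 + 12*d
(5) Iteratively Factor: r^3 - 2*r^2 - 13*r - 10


(1) = (b - 2)*(b^2 - 3*b) = b*(b - 2)*(b - 3)
(2) = (c - 1)*(c^2 - 8*c + 15) = (c - 3)*(c - 1)*(c - 5)
(3) = (a - 1)*(a^3 - 3*a^2 - 9*a - 5) = (a - 5)*(a - 1)*(a^2 + 2*a + 1) = (a - 5)*(a - 1)*(a + 1)*(a + 1)
(4) = (d + 4)*(d^2 + 3*d) = (d + 3)*(d + 4)*(d)
(5) = (r - 5)*(r^2 + 3*r + 2) = (r - 5)*(r + 2)*(r + 1)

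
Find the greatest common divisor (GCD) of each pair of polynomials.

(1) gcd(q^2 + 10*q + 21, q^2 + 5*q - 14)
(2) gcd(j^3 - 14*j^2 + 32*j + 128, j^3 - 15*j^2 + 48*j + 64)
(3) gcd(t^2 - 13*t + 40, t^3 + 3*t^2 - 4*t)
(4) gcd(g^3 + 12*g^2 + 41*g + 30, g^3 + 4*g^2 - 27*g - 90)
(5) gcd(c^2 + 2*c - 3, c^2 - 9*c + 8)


(1) = gcd((q + 3)*(q + 7), (q - 2)*(q + 7)) = q + 7
(2) = gcd((j - 8)^2*(j + 2), (j - 8)^2*(j + 1)) = j^2 - 16*j + 64
(3) = gcd((t - 8)*(t - 5), t*(t - 1)*(t + 4)) = 1
(4) = g + 6
(5) = gcd((c - 1)*(c + 3), (c - 8)*(c - 1)) = c - 1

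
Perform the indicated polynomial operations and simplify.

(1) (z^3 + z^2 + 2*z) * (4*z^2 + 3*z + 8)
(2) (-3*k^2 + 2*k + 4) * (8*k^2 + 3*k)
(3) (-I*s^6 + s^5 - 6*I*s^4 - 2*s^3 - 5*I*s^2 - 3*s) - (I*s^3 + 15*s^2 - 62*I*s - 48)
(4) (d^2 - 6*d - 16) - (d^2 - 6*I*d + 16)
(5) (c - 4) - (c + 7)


(1) = 4*z^5 + 7*z^4 + 19*z^3 + 14*z^2 + 16*z
(2) = -24*k^4 + 7*k^3 + 38*k^2 + 12*k
(3) = -I*s^6 + s^5 - 6*I*s^4 - 2*s^3 - I*s^3 - 15*s^2 - 5*I*s^2 - 3*s + 62*I*s + 48
(4) = -6*d + 6*I*d - 32
(5) = -11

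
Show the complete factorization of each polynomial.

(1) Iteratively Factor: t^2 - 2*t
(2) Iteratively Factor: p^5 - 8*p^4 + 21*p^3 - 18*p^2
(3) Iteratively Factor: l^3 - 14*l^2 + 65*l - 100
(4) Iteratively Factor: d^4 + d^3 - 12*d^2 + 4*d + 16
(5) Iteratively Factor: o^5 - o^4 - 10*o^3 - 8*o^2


(1) = (t)*(t - 2)
(2) = (p - 2)*(p^4 - 6*p^3 + 9*p^2) = p*(p - 2)*(p^3 - 6*p^2 + 9*p) = p*(p - 3)*(p - 2)*(p^2 - 3*p) = p*(p - 3)^2*(p - 2)*(p)
(3) = (l - 5)*(l^2 - 9*l + 20) = (l - 5)*(l - 4)*(l - 5)
(4) = (d + 4)*(d^3 - 3*d^2 + 4) = (d - 2)*(d + 4)*(d^2 - d - 2) = (d - 2)^2*(d + 4)*(d + 1)
(5) = (o + 1)*(o^4 - 2*o^3 - 8*o^2) = (o + 1)*(o + 2)*(o^3 - 4*o^2) = (o - 4)*(o + 1)*(o + 2)*(o^2) = o*(o - 4)*(o + 1)*(o + 2)*(o)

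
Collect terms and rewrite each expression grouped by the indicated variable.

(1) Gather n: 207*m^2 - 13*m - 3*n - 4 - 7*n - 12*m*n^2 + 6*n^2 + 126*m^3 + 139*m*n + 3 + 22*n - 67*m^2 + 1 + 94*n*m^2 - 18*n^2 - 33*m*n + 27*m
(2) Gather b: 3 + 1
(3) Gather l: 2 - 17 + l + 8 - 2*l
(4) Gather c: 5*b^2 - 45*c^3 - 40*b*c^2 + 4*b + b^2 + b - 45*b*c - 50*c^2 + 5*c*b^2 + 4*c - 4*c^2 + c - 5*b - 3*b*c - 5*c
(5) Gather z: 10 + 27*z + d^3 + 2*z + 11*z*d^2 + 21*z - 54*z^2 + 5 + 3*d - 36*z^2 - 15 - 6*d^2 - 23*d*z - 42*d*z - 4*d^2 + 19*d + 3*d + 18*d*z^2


(1) = 126*m^3 + 140*m^2 + 14*m + n^2*(-12*m - 12) + n*(94*m^2 + 106*m + 12)
(2) = 4
(3) = -l - 7
(4) = 6*b^2 - 45*c^3 + c^2*(-40*b - 54) + c*(5*b^2 - 48*b)
(5) = d^3 - 10*d^2 + 25*d + z^2*(18*d - 90) + z*(11*d^2 - 65*d + 50)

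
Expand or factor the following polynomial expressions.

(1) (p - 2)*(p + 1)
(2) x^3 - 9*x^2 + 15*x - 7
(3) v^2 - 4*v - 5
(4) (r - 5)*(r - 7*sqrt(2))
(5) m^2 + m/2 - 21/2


(1) = p^2 - p - 2
(2) = (x - 7)*(x - 1)^2
(3) = (v - 5)*(v + 1)
(4) = r^2 - 7*sqrt(2)*r - 5*r + 35*sqrt(2)
(5) = (m - 3)*(m + 7/2)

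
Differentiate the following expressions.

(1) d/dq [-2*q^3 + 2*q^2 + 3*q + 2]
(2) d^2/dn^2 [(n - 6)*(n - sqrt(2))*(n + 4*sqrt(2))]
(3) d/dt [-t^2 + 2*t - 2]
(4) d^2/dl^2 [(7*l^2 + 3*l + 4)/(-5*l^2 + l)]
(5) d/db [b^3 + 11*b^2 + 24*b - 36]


(1) = -6*q^2 + 4*q + 3
(2) = 6*n - 12 + 6*sqrt(2)
(3) = 2 - 2*t
(4) = 4*(-55*l^3 - 150*l^2 + 30*l - 2)/(l^3*(125*l^3 - 75*l^2 + 15*l - 1))
(5) = 3*b^2 + 22*b + 24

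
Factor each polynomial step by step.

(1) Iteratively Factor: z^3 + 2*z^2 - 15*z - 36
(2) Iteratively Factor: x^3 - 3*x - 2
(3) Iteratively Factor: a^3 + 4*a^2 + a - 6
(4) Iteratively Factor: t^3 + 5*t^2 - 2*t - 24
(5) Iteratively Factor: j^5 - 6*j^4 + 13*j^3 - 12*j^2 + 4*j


(1) = (z + 3)*(z^2 - z - 12) = (z + 3)^2*(z - 4)
(2) = (x + 1)*(x^2 - x - 2) = (x + 1)^2*(x - 2)
(3) = (a - 1)*(a^2 + 5*a + 6) = (a - 1)*(a + 3)*(a + 2)
(4) = (t + 4)*(t^2 + t - 6) = (t - 2)*(t + 4)*(t + 3)
(5) = (j - 2)*(j^4 - 4*j^3 + 5*j^2 - 2*j) = (j - 2)^2*(j^3 - 2*j^2 + j) = (j - 2)^2*(j - 1)*(j^2 - j) = j*(j - 2)^2*(j - 1)*(j - 1)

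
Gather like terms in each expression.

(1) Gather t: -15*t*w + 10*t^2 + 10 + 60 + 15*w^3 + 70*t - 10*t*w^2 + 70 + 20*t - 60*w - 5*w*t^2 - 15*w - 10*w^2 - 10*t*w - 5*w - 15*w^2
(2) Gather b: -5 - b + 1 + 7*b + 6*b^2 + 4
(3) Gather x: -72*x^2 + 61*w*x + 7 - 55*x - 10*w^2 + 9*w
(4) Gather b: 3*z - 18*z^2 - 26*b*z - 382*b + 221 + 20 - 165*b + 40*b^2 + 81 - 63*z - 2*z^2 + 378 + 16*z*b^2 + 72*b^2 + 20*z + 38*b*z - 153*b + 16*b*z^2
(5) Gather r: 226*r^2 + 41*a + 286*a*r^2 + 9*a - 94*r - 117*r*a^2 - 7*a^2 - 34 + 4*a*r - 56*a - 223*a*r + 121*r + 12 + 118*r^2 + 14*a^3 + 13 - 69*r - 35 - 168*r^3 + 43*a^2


(1) = t^2*(10 - 5*w) + t*(-10*w^2 - 25*w + 90) + 15*w^3 - 25*w^2 - 80*w + 140
(2) = 6*b^2 + 6*b
(3) = -10*w^2 + 9*w - 72*x^2 + x*(61*w - 55) + 7
(4) = b^2*(16*z + 112) + b*(16*z^2 + 12*z - 700) - 20*z^2 - 40*z + 700
(5) = 14*a^3 + 36*a^2 - 6*a - 168*r^3 + r^2*(286*a + 344) + r*(-117*a^2 - 219*a - 42) - 44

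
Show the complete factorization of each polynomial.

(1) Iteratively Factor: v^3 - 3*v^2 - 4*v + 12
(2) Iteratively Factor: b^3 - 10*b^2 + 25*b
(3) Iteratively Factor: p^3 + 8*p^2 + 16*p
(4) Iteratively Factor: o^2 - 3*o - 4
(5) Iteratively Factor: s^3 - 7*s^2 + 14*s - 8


(1) = (v - 2)*(v^2 - v - 6) = (v - 3)*(v - 2)*(v + 2)
(2) = (b - 5)*(b^2 - 5*b) = (b - 5)^2*(b)
(3) = (p + 4)*(p^2 + 4*p) = (p + 4)^2*(p)
(4) = (o + 1)*(o - 4)
(5) = (s - 2)*(s^2 - 5*s + 4) = (s - 4)*(s - 2)*(s - 1)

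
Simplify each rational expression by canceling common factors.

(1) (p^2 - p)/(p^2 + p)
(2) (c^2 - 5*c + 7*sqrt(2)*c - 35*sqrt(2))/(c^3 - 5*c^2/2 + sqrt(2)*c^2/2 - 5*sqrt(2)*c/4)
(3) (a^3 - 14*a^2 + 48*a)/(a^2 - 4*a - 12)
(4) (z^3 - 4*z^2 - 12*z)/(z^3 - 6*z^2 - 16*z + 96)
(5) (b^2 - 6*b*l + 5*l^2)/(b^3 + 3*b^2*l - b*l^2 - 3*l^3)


(1) = (p - 1)/(p + 1)
(2) = (4*c^2 + c*(-20 + 28*sqrt(2)) - 140*sqrt(2))/(4*c^3 + c^2*(-10 + 2*sqrt(2)) - 5*sqrt(2)*c)
(3) = (a^2 - 8*a)/(a + 2)
(4) = (z^2 + 2*z)/(z^2 - 16)
(5) = (b - 5*l)/(b^2 + 4*b*l + 3*l^2)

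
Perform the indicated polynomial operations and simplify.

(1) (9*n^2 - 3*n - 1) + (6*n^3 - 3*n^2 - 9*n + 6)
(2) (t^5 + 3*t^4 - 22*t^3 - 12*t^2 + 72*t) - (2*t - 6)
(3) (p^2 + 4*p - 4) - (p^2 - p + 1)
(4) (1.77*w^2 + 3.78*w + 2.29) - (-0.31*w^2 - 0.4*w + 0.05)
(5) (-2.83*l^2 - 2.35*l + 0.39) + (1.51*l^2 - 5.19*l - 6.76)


(1) = 6*n^3 + 6*n^2 - 12*n + 5
(2) = t^5 + 3*t^4 - 22*t^3 - 12*t^2 + 70*t + 6
(3) = 5*p - 5
(4) = 2.08*w^2 + 4.18*w + 2.24
(5) = -1.32*l^2 - 7.54*l - 6.37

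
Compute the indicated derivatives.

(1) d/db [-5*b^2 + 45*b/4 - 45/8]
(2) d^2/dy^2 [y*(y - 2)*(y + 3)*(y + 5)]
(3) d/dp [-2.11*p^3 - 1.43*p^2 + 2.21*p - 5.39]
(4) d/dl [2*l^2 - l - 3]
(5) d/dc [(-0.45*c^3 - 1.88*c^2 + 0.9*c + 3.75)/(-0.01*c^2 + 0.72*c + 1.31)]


(1) = 45/4 - 10*b
(2) = 12*y^2 + 36*y - 2
(3) = -6.33*p^2 - 2.86*p + 2.21
(4) = 4*l - 1
(5) = (0.0045*c^4 - 0.648*c^3 - 3.1131*c^2 - 4.8506*c - 1.521)/(0.0001*c^4 - 0.0144*c^3 + 0.4922*c^2 + 1.8864*c + 1.7161)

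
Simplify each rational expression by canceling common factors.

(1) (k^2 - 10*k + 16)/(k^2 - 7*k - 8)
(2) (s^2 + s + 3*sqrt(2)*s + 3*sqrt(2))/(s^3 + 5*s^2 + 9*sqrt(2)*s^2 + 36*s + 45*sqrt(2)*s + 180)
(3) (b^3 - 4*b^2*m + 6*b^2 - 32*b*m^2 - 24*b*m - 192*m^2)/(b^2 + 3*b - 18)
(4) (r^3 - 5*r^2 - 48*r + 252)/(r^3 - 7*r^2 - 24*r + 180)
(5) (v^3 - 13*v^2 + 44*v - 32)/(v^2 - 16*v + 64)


(1) = (k - 2)/(k + 1)
(2) = (s + 1)/(s^2 + s*(5 + 6*sqrt(2)) + 30*sqrt(2))
(3) = (b^2 - 4*b*m - 32*m^2)/(b - 3)
(4) = (r + 7)/(r + 5)
(5) = (v^2 - 5*v + 4)/(v - 8)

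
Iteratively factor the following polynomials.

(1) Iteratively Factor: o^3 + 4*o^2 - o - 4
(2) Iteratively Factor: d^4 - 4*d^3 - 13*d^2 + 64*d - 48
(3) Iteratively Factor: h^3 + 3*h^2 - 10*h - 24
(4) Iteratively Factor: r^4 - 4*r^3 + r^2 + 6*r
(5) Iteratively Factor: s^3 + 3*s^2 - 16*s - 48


(1) = (o + 4)*(o^2 - 1) = (o - 1)*(o + 4)*(o + 1)
(2) = (d - 1)*(d^3 - 3*d^2 - 16*d + 48) = (d - 3)*(d - 1)*(d^2 - 16) = (d - 4)*(d - 3)*(d - 1)*(d + 4)
(3) = (h + 2)*(h^2 + h - 12) = (h - 3)*(h + 2)*(h + 4)
(4) = (r)*(r^3 - 4*r^2 + r + 6) = r*(r - 2)*(r^2 - 2*r - 3) = r*(r - 2)*(r + 1)*(r - 3)
(5) = (s + 3)*(s^2 - 16) = (s + 3)*(s + 4)*(s - 4)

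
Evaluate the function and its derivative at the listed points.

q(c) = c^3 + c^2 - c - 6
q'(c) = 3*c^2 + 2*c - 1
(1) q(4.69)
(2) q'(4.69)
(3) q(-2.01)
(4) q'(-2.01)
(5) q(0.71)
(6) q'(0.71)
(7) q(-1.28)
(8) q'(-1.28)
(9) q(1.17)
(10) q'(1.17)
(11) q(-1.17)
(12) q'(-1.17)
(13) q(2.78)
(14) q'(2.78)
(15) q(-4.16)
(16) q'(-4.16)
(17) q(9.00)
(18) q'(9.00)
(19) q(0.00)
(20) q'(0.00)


(1) = 114.47
(2) = 74.37
(3) = -8.07
(4) = 7.10
(5) = -5.85
(6) = 1.93
(7) = -5.18
(8) = 1.36
(9) = -4.20
(10) = 5.45
(11) = -5.06
(12) = 0.77
(13) = 20.43
(14) = 27.75
(15) = -56.53
(16) = 42.60
(17) = 795.00
(18) = 260.00
(19) = -6.00
(20) = -1.00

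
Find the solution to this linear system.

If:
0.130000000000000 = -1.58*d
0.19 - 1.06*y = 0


Then:
d = -0.08
y = 0.18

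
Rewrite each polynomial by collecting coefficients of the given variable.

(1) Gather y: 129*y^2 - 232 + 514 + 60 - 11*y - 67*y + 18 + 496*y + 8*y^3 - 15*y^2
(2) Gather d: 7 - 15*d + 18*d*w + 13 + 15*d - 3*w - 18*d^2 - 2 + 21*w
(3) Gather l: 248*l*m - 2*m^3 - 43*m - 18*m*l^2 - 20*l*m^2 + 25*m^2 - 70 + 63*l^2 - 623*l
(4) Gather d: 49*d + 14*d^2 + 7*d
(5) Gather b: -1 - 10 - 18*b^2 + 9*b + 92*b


(1) = 8*y^3 + 114*y^2 + 418*y + 360
(2) = -18*d^2 + 18*d*w + 18*w + 18
(3) = l^2*(63 - 18*m) + l*(-20*m^2 + 248*m - 623) - 2*m^3 + 25*m^2 - 43*m - 70
(4) = 14*d^2 + 56*d
(5) = -18*b^2 + 101*b - 11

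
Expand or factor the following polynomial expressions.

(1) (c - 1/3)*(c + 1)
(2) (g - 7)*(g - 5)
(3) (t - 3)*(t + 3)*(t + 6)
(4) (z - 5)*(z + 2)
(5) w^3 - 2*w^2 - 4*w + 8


(1) = c^2 + 2*c/3 - 1/3
(2) = g^2 - 12*g + 35
(3) = t^3 + 6*t^2 - 9*t - 54
(4) = z^2 - 3*z - 10
(5) = (w - 2)^2*(w + 2)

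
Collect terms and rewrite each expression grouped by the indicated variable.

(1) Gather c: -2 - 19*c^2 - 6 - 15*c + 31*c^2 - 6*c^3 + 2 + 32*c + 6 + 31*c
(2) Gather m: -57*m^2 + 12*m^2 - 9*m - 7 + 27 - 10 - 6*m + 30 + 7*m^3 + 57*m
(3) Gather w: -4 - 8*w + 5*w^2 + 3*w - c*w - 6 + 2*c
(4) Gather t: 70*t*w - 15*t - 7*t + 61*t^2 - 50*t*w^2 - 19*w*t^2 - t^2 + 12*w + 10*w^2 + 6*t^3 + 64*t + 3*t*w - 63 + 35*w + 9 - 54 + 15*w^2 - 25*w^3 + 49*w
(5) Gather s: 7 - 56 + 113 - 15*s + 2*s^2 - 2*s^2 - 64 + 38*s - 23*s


(1) = -6*c^3 + 12*c^2 + 48*c
(2) = 7*m^3 - 45*m^2 + 42*m + 40
(3) = 2*c + 5*w^2 + w*(-c - 5) - 10
(4) = 6*t^3 + t^2*(60 - 19*w) + t*(-50*w^2 + 73*w + 42) - 25*w^3 + 25*w^2 + 96*w - 108
(5) = 0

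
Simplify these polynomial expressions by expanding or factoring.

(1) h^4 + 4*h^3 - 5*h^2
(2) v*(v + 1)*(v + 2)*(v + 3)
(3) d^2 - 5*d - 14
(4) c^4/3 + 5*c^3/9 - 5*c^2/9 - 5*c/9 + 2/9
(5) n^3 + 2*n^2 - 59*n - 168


(1) = h^2*(h - 1)*(h + 5)
(2) = v^4 + 6*v^3 + 11*v^2 + 6*v
(3) = (d - 7)*(d + 2)
(4) = (c/3 + 1/3)*(c - 1)*(c - 1/3)*(c + 2)
(5) = (n - 8)*(n + 3)*(n + 7)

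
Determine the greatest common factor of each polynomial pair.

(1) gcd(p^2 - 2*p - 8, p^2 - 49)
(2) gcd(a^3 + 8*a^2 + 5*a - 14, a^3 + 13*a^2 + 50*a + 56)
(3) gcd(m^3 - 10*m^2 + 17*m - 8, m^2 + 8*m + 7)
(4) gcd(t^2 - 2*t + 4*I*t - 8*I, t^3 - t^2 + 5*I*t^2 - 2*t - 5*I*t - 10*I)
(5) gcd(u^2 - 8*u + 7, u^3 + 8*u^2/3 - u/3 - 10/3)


(1) = gcd((p - 4)*(p + 2), (p - 7)*(p + 7)) = 1
(2) = gcd((a - 1)*(a + 2)*(a + 7), (a + 2)*(a + 4)*(a + 7)) = a^2 + 9*a + 14
(3) = gcd((m - 8)*(m - 1)^2, (m + 1)*(m + 7)) = 1
(4) = t - 2
(5) = u - 1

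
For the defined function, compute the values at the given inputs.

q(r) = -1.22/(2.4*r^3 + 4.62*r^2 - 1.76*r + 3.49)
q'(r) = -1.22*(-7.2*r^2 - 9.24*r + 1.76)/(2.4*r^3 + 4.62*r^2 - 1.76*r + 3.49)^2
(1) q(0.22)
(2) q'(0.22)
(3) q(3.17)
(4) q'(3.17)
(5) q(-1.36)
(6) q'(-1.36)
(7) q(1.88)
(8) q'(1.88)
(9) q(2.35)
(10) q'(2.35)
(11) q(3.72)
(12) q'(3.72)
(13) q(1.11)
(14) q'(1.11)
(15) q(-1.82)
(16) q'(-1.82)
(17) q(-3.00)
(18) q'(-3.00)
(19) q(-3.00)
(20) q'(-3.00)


(1) = -0.36
(2) = 0.07
(3) = -0.01
(4) = 0.01
(5) = -0.15
(6) = -0.02
(7) = -0.04
(8) = 0.05
(9) = -0.02
(10) = 0.02
(11) = -0.01
(12) = 0.00
(13) = -0.12
(14) = 0.19
(15) = -0.16
(16) = 0.11
(17) = 0.08
(18) = 0.21
(19) = 0.08
(20) = 0.21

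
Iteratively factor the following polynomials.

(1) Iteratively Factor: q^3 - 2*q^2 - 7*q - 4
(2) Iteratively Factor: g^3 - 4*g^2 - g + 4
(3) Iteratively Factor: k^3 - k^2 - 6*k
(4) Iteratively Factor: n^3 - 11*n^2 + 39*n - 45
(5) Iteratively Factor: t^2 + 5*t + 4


(1) = (q - 4)*(q^2 + 2*q + 1) = (q - 4)*(q + 1)*(q + 1)
(2) = (g - 1)*(g^2 - 3*g - 4) = (g - 1)*(g + 1)*(g - 4)
(3) = (k)*(k^2 - k - 6) = k*(k - 3)*(k + 2)
(4) = (n - 5)*(n^2 - 6*n + 9) = (n - 5)*(n - 3)*(n - 3)
(5) = (t + 1)*(t + 4)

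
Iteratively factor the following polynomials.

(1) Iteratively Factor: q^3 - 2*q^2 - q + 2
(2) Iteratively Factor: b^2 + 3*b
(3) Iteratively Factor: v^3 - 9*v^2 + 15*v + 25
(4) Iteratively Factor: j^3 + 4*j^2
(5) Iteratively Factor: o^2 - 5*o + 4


(1) = (q - 1)*(q^2 - q - 2) = (q - 2)*(q - 1)*(q + 1)
(2) = (b)*(b + 3)
(3) = (v - 5)*(v^2 - 4*v - 5) = (v - 5)^2*(v + 1)
(4) = (j)*(j^2 + 4*j) = j*(j + 4)*(j)
(5) = (o - 4)*(o - 1)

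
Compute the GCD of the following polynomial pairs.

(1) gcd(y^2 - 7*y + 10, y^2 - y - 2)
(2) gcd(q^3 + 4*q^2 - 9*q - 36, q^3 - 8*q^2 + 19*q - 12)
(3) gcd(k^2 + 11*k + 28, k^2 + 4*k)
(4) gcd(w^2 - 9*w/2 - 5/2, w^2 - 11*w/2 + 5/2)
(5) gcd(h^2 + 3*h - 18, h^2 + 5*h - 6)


(1) = y - 2
(2) = q - 3
(3) = gcd((k + 4)*(k + 7), k*(k + 4)) = k + 4
(4) = gcd((w - 5)*(w + 1/2), (w - 5)*(w - 1/2)) = w - 5
(5) = gcd((h - 3)*(h + 6), (h - 1)*(h + 6)) = h + 6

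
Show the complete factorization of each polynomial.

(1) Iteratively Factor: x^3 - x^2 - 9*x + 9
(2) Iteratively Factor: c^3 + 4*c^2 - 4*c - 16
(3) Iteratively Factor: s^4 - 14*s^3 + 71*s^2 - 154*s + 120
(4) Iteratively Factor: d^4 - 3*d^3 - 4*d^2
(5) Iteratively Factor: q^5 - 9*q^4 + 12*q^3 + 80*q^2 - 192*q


(1) = (x - 1)*(x^2 - 9) = (x - 3)*(x - 1)*(x + 3)
(2) = (c + 4)*(c^2 - 4) = (c - 2)*(c + 4)*(c + 2)
(3) = (s - 4)*(s^3 - 10*s^2 + 31*s - 30) = (s - 4)*(s - 3)*(s^2 - 7*s + 10) = (s - 4)*(s - 3)*(s - 2)*(s - 5)
(4) = (d)*(d^3 - 3*d^2 - 4*d) = d^2*(d^2 - 3*d - 4) = d^2*(d - 4)*(d + 1)
(5) = (q - 4)*(q^4 - 5*q^3 - 8*q^2 + 48*q) = q*(q - 4)*(q^3 - 5*q^2 - 8*q + 48) = q*(q - 4)^2*(q^2 - q - 12) = q*(q - 4)^3*(q + 3)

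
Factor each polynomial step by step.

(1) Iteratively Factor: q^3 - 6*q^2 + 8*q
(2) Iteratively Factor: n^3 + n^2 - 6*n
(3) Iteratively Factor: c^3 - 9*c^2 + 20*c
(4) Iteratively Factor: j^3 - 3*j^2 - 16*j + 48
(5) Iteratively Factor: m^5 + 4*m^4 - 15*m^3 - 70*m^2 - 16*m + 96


(1) = (q)*(q^2 - 6*q + 8) = q*(q - 4)*(q - 2)
(2) = (n)*(n^2 + n - 6) = n*(n - 2)*(n + 3)
(3) = (c - 4)*(c^2 - 5*c) = (c - 5)*(c - 4)*(c)
(4) = (j - 3)*(j^2 - 16) = (j - 3)*(j + 4)*(j - 4)
(5) = (m + 3)*(m^4 + m^3 - 18*m^2 - 16*m + 32) = (m + 3)*(m + 4)*(m^3 - 3*m^2 - 6*m + 8) = (m - 4)*(m + 3)*(m + 4)*(m^2 + m - 2) = (m - 4)*(m - 1)*(m + 3)*(m + 4)*(m + 2)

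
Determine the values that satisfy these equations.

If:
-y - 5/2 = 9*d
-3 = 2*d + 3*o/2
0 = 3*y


Then:
d = -5/18
o = -44/27
y = 0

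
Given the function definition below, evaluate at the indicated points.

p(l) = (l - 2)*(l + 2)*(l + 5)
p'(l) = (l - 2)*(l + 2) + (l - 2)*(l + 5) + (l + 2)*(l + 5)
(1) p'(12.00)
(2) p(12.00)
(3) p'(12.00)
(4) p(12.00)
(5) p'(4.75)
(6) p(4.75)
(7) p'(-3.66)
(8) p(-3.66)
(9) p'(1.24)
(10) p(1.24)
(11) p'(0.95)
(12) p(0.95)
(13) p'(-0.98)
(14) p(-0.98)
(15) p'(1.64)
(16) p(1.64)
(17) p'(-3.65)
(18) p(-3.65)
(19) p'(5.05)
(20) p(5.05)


(1) = 548.00
(2) = 2380.00
(3) = 548.00
(4) = 2380.00
(5) = 111.19
(6) = 180.98
(7) = -0.41
(8) = 12.59
(9) = 13.01
(10) = -15.37
(11) = 8.21
(12) = -18.43
(13) = -10.92
(14) = -12.22
(15) = 20.47
(16) = -8.70
(17) = -0.53
(18) = 12.59
(19) = 123.01
(20) = 216.10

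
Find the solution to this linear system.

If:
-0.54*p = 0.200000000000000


Then:
p = -0.37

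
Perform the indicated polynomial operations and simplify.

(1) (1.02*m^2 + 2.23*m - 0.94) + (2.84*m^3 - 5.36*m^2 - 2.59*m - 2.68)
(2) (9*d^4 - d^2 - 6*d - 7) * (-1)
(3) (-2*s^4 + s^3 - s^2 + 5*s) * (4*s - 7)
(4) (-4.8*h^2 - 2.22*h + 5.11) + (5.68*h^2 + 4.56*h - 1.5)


(1) = 2.84*m^3 - 4.34*m^2 - 0.36*m - 3.62
(2) = -9*d^4 + d^2 + 6*d + 7
(3) = -8*s^5 + 18*s^4 - 11*s^3 + 27*s^2 - 35*s
(4) = 0.88*h^2 + 2.34*h + 3.61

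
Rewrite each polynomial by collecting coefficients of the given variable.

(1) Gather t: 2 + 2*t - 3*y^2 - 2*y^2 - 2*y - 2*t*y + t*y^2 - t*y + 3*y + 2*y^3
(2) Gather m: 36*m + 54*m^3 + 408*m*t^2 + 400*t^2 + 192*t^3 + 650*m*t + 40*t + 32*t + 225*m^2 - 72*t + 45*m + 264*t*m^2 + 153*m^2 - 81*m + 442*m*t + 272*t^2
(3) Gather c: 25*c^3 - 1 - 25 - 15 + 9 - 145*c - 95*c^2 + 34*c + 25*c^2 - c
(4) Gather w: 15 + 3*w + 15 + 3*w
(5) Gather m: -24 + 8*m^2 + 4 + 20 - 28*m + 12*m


(1) = t*(y^2 - 3*y + 2) + 2*y^3 - 5*y^2 + y + 2
(2) = 54*m^3 + m^2*(264*t + 378) + m*(408*t^2 + 1092*t) + 192*t^3 + 672*t^2
(3) = 25*c^3 - 70*c^2 - 112*c - 32
(4) = 6*w + 30
(5) = 8*m^2 - 16*m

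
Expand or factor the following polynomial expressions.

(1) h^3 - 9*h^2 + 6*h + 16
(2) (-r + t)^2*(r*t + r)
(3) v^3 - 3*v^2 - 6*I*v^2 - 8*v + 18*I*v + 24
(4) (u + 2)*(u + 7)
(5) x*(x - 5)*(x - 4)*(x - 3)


(1) = (h - 8)*(h - 2)*(h + 1)
(2) = r^3*t + r^3 - 2*r^2*t^2 - 2*r^2*t + r*t^3 + r*t^2
(3) = (v - 3)*(v - 4*I)*(v - 2*I)
(4) = u^2 + 9*u + 14
(5) = x^4 - 12*x^3 + 47*x^2 - 60*x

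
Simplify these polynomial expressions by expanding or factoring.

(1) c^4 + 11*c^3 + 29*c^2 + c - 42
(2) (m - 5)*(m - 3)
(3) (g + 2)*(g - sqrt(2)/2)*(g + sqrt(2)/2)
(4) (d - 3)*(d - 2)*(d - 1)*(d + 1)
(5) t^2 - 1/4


(1) = (c - 1)*(c + 2)*(c + 3)*(c + 7)
(2) = m^2 - 8*m + 15
(3) = g^3 + 2*g^2 - g/2 - 1
(4) = d^4 - 5*d^3 + 5*d^2 + 5*d - 6
(5) = (t - 1/2)*(t + 1/2)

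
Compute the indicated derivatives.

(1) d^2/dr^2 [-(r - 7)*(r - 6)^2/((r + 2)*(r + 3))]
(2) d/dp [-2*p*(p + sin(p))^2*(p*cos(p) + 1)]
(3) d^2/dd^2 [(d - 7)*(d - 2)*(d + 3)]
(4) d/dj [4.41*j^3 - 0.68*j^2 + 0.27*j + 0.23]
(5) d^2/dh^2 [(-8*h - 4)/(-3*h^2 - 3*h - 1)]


(1) = 36*(-13*r^3 + 18*r^2 + 324*r + 504)/(r^6 + 15*r^5 + 93*r^4 + 305*r^3 + 558*r^2 + 540*r + 216)
(2) = 2*(p + sin(p))*(p^3*sin(p) - 4*p^2*cos(p) - 3*p^2*cos(2*p)/2 - p^2/2 - p*sin(2*p) - 2*p*cos(p) - 3*p - sin(p))
(3) = 6*d - 12
(4) = 13.23*j^2 - 1.36*j + 0.27
(5) = 72*(2*h + 1)*(-3*h^2 - 3*h + (2*h + 1)^2 - 1)/(3*h^2 + 3*h + 1)^3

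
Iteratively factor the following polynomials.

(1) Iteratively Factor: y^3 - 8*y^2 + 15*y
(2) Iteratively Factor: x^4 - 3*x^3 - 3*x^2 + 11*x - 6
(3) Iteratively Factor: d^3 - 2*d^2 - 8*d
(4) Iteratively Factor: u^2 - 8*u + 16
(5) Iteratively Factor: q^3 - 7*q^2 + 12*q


(1) = (y)*(y^2 - 8*y + 15) = y*(y - 3)*(y - 5)
(2) = (x - 1)*(x^3 - 2*x^2 - 5*x + 6) = (x - 1)^2*(x^2 - x - 6) = (x - 1)^2*(x + 2)*(x - 3)
(3) = (d - 4)*(d^2 + 2*d) = (d - 4)*(d + 2)*(d)
(4) = (u - 4)*(u - 4)
(5) = (q)*(q^2 - 7*q + 12) = q*(q - 3)*(q - 4)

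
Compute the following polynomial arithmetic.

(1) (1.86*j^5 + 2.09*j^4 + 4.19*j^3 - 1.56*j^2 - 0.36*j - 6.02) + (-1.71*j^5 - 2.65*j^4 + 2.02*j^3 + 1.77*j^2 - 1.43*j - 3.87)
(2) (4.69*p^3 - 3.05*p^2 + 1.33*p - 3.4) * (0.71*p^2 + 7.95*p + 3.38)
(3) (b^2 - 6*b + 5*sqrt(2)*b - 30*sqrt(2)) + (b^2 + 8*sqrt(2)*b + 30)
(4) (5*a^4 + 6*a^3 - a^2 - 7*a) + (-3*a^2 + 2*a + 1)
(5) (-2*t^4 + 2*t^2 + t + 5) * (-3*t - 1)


(1) = 0.15*j^5 - 0.56*j^4 + 6.21*j^3 + 0.21*j^2 - 1.79*j - 9.89
(2) = 3.3299*p^5 + 35.12*p^4 - 7.451*p^3 - 2.1495*p^2 - 22.5346*p - 11.492
(3) = 2*b^2 - 6*b + 13*sqrt(2)*b - 30*sqrt(2) + 30
(4) = 5*a^4 + 6*a^3 - 4*a^2 - 5*a + 1
(5) = 6*t^5 + 2*t^4 - 6*t^3 - 5*t^2 - 16*t - 5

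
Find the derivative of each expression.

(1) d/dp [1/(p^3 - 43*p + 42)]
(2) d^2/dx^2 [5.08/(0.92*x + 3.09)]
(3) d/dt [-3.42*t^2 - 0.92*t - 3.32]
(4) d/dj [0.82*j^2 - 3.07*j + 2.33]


(1) = (43 - 3*p^2)/(p^3 - 43*p + 42)^2
(2) = 8.599424/(0.92*x + 3.09)^3
(3) = -6.84*t - 0.92
(4) = 1.64*j - 3.07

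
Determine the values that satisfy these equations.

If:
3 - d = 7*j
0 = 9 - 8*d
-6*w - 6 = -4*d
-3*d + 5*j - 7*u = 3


Then:
d = 9/8
j = 15/56
u = -141/196
w = -1/4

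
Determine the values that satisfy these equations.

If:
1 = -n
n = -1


Then:
n = -1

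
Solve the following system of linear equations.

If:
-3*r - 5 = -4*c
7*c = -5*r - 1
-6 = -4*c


Then:
No Solution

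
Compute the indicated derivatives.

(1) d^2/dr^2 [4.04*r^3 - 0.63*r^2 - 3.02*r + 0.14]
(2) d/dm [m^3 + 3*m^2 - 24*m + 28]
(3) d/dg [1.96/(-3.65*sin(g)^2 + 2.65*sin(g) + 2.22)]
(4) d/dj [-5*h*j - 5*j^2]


(1) = 24.24*r - 1.26
(2) = 3*m^2 + 6*m - 24
(3) = (14.308*sin(g) - 5.194)*cos(g)/(-3.65*sin(g)^2 + 2.65*sin(g) + 2.22)^2
(4) = -5*h - 10*j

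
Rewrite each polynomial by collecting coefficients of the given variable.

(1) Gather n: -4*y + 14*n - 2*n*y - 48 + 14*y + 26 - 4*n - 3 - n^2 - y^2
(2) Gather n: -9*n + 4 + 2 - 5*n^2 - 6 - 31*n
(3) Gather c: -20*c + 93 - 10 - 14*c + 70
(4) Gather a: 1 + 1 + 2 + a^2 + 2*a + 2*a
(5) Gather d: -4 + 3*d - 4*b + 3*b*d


(1) = -n^2 + n*(10 - 2*y) - y^2 + 10*y - 25
(2) = -5*n^2 - 40*n
(3) = 153 - 34*c
(4) = a^2 + 4*a + 4
(5) = -4*b + d*(3*b + 3) - 4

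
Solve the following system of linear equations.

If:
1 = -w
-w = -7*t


Then:
t = -1/7
w = -1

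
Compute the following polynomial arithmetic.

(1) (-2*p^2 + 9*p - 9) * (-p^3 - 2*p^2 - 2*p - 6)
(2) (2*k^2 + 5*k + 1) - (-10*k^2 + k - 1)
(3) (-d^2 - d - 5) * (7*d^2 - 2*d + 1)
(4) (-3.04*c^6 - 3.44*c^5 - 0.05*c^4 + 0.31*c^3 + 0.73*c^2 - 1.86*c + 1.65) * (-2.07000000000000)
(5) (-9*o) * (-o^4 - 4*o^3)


(1) = 2*p^5 - 5*p^4 - 5*p^3 + 12*p^2 - 36*p + 54
(2) = 12*k^2 + 4*k + 2
(3) = -7*d^4 - 5*d^3 - 34*d^2 + 9*d - 5
(4) = 6.2928*c^6 + 7.1208*c^5 + 0.1035*c^4 - 0.6417*c^3 - 1.5111*c^2 + 3.8502*c - 3.4155
(5) = 9*o^5 + 36*o^4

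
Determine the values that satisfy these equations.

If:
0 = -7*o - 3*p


Then:
o = -3*p/7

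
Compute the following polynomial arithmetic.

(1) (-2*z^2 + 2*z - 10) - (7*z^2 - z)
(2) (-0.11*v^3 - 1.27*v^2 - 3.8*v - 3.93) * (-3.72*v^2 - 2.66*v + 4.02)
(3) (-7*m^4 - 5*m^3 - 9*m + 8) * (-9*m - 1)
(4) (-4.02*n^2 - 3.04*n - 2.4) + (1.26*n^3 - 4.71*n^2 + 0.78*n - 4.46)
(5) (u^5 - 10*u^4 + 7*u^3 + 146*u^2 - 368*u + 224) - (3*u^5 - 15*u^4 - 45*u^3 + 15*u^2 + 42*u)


(1) = -9*z^2 + 3*z - 10
(2) = 0.4092*v^5 + 5.017*v^4 + 17.072*v^3 + 19.6222*v^2 - 4.8222*v - 15.7986
(3) = 63*m^5 + 52*m^4 + 5*m^3 + 81*m^2 - 63*m - 8
(4) = 1.26*n^3 - 8.73*n^2 - 2.26*n - 6.86
(5) = -2*u^5 + 5*u^4 + 52*u^3 + 131*u^2 - 410*u + 224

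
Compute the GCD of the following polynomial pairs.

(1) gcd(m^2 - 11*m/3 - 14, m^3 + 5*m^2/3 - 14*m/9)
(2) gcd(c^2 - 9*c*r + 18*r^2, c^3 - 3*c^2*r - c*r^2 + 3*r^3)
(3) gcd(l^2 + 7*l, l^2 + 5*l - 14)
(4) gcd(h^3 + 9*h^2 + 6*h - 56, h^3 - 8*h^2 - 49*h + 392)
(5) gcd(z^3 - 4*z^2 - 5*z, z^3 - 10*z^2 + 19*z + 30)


(1) = gcd((m - 6)*(m + 7/3), m*(m - 2/3)*(m + 7/3)) = m + 7/3
(2) = gcd((c - 6*r)*(c - 3*r), (c - 3*r)*(c - r)*(c + r)) = -c + 3*r
(3) = gcd(l*(l + 7), (l - 2)*(l + 7)) = l + 7
(4) = h + 7
(5) = z^2 - 4*z - 5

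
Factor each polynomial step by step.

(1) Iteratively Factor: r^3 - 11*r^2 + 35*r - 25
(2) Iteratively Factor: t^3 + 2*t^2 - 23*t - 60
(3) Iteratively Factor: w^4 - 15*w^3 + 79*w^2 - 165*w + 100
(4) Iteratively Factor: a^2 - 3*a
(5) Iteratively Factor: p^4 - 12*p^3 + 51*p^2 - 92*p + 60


(1) = (r - 5)*(r^2 - 6*r + 5) = (r - 5)^2*(r - 1)
(2) = (t - 5)*(t^2 + 7*t + 12) = (t - 5)*(t + 4)*(t + 3)
(3) = (w - 4)*(w^3 - 11*w^2 + 35*w - 25) = (w - 5)*(w - 4)*(w^2 - 6*w + 5) = (w - 5)^2*(w - 4)*(w - 1)
(4) = (a - 3)*(a)
(5) = (p - 3)*(p^3 - 9*p^2 + 24*p - 20) = (p - 3)*(p - 2)*(p^2 - 7*p + 10) = (p - 3)*(p - 2)^2*(p - 5)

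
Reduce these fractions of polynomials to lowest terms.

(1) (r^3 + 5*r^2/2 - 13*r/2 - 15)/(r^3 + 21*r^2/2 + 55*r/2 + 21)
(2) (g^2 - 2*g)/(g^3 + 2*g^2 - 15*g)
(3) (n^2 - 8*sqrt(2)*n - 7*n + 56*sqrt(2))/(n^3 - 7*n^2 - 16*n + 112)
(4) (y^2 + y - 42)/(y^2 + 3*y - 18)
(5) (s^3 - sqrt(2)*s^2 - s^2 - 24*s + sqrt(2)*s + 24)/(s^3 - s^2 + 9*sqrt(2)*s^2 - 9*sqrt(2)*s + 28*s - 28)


(1) = (2*r^2 + r - 15)/(2*r^2 + 17*r + 21)
(2) = (g - 2)/(g^2 + 2*g - 15)
(3) = (n - 8*sqrt(2))/(n^2 - 16)
(4) = (y^2 + y - 42)/(y^2 + 3*y - 18)
(5) = (s^2 - sqrt(2)*s - 24)/(s^2 + 9*sqrt(2)*s + 28)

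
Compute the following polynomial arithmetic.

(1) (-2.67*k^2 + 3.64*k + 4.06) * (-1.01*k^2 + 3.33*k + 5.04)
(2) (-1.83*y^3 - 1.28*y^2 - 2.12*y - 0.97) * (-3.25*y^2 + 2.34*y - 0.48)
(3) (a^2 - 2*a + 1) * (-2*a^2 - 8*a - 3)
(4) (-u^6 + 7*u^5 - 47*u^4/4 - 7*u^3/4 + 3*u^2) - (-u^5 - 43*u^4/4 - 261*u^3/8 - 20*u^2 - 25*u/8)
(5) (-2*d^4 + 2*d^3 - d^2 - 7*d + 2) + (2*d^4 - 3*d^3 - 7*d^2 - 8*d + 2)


(1) = 2.6967*k^4 - 12.5675*k^3 - 5.4362*k^2 + 31.8654*k + 20.4624
(2) = 5.9475*y^5 - 0.1222*y^4 + 4.7732*y^3 - 1.1939*y^2 - 1.2522*y + 0.4656
(3) = -2*a^4 - 4*a^3 + 11*a^2 - 2*a - 3
(4) = -u^6 + 8*u^5 - u^4 + 247*u^3/8 + 23*u^2 + 25*u/8
(5) = -d^3 - 8*d^2 - 15*d + 4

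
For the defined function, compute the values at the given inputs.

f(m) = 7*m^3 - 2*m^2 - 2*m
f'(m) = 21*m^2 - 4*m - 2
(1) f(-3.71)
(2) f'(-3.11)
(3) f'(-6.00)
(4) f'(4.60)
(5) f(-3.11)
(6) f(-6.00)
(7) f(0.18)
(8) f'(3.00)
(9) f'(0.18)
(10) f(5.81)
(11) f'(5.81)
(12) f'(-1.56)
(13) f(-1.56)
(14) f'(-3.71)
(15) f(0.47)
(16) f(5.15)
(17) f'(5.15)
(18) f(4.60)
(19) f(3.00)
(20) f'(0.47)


(1) = -377.56
(2) = 213.55
(3) = 778.00
(4) = 423.96
(5) = -223.69
(6) = -1572.00
(7) = -0.38
(8) = 175.00
(9) = -2.04
(10) = 1293.73
(11) = 683.64
(12) = 55.35
(13) = -28.32
(14) = 301.89
(15) = -0.66
(16) = 892.79
(17) = 534.37
(18) = 629.83
(19) = 165.00
(20) = 0.76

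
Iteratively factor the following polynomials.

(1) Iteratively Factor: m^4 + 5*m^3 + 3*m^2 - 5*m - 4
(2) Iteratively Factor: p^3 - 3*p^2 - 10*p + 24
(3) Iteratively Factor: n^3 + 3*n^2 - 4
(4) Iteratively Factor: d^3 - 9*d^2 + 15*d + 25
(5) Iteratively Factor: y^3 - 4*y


(1) = (m + 4)*(m^3 + m^2 - m - 1) = (m + 1)*(m + 4)*(m^2 - 1) = (m - 1)*(m + 1)*(m + 4)*(m + 1)
(2) = (p + 3)*(p^2 - 6*p + 8) = (p - 4)*(p + 3)*(p - 2)
(3) = (n + 2)*(n^2 + n - 2) = (n - 1)*(n + 2)*(n + 2)
(4) = (d - 5)*(d^2 - 4*d - 5) = (d - 5)*(d + 1)*(d - 5)
(5) = (y + 2)*(y^2 - 2*y) = (y - 2)*(y + 2)*(y)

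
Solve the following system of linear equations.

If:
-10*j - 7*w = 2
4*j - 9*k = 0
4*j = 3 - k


Then:
j = 27/40
k = 3/10
w = -5/4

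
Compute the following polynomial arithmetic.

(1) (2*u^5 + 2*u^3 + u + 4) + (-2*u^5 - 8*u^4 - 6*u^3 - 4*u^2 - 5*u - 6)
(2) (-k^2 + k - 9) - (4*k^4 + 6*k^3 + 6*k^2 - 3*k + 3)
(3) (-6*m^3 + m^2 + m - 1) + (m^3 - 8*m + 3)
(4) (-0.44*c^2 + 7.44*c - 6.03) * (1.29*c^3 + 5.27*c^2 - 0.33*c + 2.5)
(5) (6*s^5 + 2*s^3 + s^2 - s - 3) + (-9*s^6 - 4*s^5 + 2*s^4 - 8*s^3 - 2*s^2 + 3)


(1) = -8*u^4 - 4*u^3 - 4*u^2 - 4*u - 2
(2) = -4*k^4 - 6*k^3 - 7*k^2 + 4*k - 12
(3) = -5*m^3 + m^2 - 7*m + 2
(4) = -0.5676*c^5 + 7.2788*c^4 + 31.5753*c^3 - 35.3333*c^2 + 20.5899*c - 15.075
(5) = -9*s^6 + 2*s^5 + 2*s^4 - 6*s^3 - s^2 - s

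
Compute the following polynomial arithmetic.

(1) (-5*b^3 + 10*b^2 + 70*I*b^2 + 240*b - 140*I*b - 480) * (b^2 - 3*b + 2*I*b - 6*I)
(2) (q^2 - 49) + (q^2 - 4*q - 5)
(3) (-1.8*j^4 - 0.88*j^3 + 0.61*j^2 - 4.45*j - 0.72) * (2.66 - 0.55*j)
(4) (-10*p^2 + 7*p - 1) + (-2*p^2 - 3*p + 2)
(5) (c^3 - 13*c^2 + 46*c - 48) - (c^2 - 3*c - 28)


(1) = -5*b^5 + 25*b^4 + 60*I*b^4 + 70*b^3 - 300*I*b^3 - 500*b^2 + 840*I*b^2 + 600*b - 2400*I*b + 2880*I
(2) = 2*q^2 - 4*q - 54
(3) = 0.99*j^5 - 4.304*j^4 - 2.6763*j^3 + 4.0701*j^2 - 11.441*j - 1.9152
(4) = -12*p^2 + 4*p + 1
(5) = c^3 - 14*c^2 + 49*c - 20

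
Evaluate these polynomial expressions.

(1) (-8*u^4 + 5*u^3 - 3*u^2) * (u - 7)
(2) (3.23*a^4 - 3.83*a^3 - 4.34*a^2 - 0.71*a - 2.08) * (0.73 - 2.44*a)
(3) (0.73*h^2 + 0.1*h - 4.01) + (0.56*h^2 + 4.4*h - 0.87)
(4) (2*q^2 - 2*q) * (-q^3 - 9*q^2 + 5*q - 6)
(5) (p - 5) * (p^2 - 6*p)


(1) = -8*u^5 + 61*u^4 - 38*u^3 + 21*u^2
(2) = -7.8812*a^5 + 11.7031*a^4 + 7.7937*a^3 - 1.4358*a^2 + 4.5569*a - 1.5184
(3) = 1.29*h^2 + 4.5*h - 4.88
(4) = -2*q^5 - 16*q^4 + 28*q^3 - 22*q^2 + 12*q
(5) = p^3 - 11*p^2 + 30*p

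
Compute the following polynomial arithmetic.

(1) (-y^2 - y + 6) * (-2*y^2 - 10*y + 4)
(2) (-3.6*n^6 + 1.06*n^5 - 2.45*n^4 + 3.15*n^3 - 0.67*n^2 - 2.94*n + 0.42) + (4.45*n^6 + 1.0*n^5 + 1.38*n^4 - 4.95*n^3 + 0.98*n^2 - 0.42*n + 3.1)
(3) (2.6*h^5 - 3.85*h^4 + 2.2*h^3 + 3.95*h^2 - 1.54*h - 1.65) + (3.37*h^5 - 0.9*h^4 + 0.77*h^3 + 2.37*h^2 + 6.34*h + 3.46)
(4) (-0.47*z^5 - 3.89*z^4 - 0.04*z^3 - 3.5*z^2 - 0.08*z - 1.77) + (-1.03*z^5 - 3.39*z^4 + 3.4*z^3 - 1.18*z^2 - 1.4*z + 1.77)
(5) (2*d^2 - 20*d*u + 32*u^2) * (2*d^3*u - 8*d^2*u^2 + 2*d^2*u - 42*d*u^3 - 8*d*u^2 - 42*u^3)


(1) = 2*y^4 + 12*y^3 - 6*y^2 - 64*y + 24
(2) = 0.85*n^6 + 2.06*n^5 - 1.07*n^4 - 1.8*n^3 + 0.31*n^2 - 3.36*n + 3.52
(3) = 5.97*h^5 - 4.75*h^4 + 2.97*h^3 + 6.32*h^2 + 4.8*h + 1.81
(4) = -1.5*z^5 - 7.28*z^4 + 3.36*z^3 - 4.68*z^2 - 1.48*z
(5) = 4*d^5*u - 56*d^4*u^2 + 4*d^4*u + 140*d^3*u^3 - 56*d^3*u^2 + 584*d^2*u^4 + 140*d^2*u^3 - 1344*d*u^5 + 584*d*u^4 - 1344*u^5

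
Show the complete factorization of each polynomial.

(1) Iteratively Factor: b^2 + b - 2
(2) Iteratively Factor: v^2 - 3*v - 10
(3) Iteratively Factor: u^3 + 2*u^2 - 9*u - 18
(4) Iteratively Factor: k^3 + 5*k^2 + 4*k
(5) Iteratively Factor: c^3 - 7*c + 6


(1) = (b + 2)*(b - 1)
(2) = (v + 2)*(v - 5)
(3) = (u + 3)*(u^2 - u - 6) = (u - 3)*(u + 3)*(u + 2)
(4) = (k + 1)*(k^2 + 4*k) = k*(k + 1)*(k + 4)
(5) = (c - 1)*(c^2 + c - 6) = (c - 1)*(c + 3)*(c - 2)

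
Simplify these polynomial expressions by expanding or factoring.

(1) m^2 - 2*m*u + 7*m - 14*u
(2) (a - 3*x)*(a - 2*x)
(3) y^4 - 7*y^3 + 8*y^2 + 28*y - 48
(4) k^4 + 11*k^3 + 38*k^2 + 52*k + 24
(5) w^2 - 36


(1) = (m + 7)*(m - 2*u)
(2) = a^2 - 5*a*x + 6*x^2
(3) = (y - 4)*(y - 3)*(y - 2)*(y + 2)
(4) = (k + 1)*(k + 2)^2*(k + 6)
(5) = (w - 6)*(w + 6)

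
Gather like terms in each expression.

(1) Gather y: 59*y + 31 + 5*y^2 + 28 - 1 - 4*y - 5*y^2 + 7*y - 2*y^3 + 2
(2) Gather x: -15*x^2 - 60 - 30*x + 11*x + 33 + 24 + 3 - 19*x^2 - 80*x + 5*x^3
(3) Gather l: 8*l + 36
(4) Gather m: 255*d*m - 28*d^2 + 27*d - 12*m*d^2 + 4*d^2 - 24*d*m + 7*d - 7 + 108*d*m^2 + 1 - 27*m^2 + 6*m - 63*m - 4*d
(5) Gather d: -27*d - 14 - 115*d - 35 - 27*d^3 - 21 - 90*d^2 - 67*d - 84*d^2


(1) = -2*y^3 + 62*y + 60
(2) = 5*x^3 - 34*x^2 - 99*x
(3) = 8*l + 36
(4) = -24*d^2 + 30*d + m^2*(108*d - 27) + m*(-12*d^2 + 231*d - 57) - 6
(5) = -27*d^3 - 174*d^2 - 209*d - 70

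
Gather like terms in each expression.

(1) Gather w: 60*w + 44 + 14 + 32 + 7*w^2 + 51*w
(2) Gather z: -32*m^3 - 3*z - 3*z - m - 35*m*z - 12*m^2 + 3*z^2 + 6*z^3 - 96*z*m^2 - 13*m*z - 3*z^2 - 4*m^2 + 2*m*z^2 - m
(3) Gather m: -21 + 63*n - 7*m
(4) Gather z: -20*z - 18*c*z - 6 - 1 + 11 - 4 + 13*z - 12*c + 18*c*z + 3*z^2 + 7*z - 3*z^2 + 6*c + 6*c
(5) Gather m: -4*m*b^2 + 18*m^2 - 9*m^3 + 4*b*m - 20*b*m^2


(1) = 7*w^2 + 111*w + 90
(2) = -32*m^3 - 16*m^2 + 2*m*z^2 - 2*m + 6*z^3 + z*(-96*m^2 - 48*m - 6)
(3) = -7*m + 63*n - 21
(4) = 0
(5) = -9*m^3 + m^2*(18 - 20*b) + m*(-4*b^2 + 4*b)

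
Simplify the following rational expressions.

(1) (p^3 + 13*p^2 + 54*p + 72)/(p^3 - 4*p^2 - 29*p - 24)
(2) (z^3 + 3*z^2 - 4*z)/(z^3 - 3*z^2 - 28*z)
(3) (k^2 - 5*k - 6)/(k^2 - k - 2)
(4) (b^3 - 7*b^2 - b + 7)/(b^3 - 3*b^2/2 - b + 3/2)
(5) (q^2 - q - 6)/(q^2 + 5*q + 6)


(1) = (p^2 + 10*p + 24)/(p^2 - 7*p - 8)
(2) = (z - 1)/(z - 7)
(3) = (k - 6)/(k - 2)
(4) = (2*b - 14)/(2*b - 3)
(5) = (q - 3)/(q + 3)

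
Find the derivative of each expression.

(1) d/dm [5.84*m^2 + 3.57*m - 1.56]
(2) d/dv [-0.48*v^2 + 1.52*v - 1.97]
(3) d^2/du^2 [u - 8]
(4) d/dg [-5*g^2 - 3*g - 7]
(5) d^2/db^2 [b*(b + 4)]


(1) = 11.68*m + 3.57
(2) = 1.52 - 0.96*v
(3) = 0
(4) = -10*g - 3
(5) = 2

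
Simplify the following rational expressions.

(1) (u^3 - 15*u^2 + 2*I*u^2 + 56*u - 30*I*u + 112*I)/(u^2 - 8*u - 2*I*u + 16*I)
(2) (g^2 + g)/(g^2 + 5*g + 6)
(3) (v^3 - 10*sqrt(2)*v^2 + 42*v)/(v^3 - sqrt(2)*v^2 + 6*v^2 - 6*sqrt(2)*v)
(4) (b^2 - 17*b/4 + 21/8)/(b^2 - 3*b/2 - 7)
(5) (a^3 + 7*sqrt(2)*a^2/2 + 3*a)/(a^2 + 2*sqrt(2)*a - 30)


(1) = (u^2 + u*(-7 + 2*I) - 14*I)/(u - 2*I)
(2) = (g^2 + g)/(g^2 + 5*g + 6)
(3) = (v^2 - 10*sqrt(2)*v + 42)/(v^2 + v*(6 - sqrt(2)) - 6*sqrt(2))
(4) = (4*b - 3)/(4*b + 8)
(5) = (2*a^3 + 7*sqrt(2)*a^2 + 6*a)/(2*a^2 + 4*sqrt(2)*a - 60)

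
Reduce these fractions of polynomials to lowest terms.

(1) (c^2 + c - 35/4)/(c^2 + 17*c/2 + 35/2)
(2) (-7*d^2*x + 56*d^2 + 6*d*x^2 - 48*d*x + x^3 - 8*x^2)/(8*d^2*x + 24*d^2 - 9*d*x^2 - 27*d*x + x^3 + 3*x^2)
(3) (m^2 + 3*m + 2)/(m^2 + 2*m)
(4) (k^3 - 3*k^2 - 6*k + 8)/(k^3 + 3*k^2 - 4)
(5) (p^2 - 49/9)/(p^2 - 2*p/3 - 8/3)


(1) = (2*c - 5)/(2*c + 10)
(2) = (7*d*x - 56*d + x^2 - 8*x)/(-8*d*x - 24*d + x^2 + 3*x)
(3) = (m + 1)/m
(4) = (k - 4)/(k + 2)
(5) = (9*p^2 - 49)/(9*p^2 - 6*p - 24)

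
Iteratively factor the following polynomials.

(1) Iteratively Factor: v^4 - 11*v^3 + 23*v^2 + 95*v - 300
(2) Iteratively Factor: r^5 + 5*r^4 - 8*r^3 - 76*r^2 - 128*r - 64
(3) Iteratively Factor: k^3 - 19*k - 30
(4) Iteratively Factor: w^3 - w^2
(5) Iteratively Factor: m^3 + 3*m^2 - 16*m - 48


(1) = (v - 4)*(v^3 - 7*v^2 - 5*v + 75) = (v - 4)*(v + 3)*(v^2 - 10*v + 25) = (v - 5)*(v - 4)*(v + 3)*(v - 5)
(2) = (r + 2)*(r^4 + 3*r^3 - 14*r^2 - 48*r - 32) = (r + 1)*(r + 2)*(r^3 + 2*r^2 - 16*r - 32) = (r - 4)*(r + 1)*(r + 2)*(r^2 + 6*r + 8) = (r - 4)*(r + 1)*(r + 2)*(r + 4)*(r + 2)
(3) = (k + 3)*(k^2 - 3*k - 10) = (k + 2)*(k + 3)*(k - 5)
(4) = (w)*(w^2 - w) = w*(w - 1)*(w)
(5) = (m + 4)*(m^2 - m - 12) = (m + 3)*(m + 4)*(m - 4)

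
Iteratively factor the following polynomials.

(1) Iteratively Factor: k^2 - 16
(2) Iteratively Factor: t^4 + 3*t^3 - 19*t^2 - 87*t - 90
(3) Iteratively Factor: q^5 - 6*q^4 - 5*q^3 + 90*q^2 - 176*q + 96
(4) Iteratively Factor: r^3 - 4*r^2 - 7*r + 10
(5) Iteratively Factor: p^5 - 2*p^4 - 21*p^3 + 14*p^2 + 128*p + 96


(1) = (k - 4)*(k + 4)
(2) = (t + 2)*(t^3 + t^2 - 21*t - 45) = (t + 2)*(t + 3)*(t^2 - 2*t - 15) = (t - 5)*(t + 2)*(t + 3)*(t + 3)
(3) = (q - 1)*(q^4 - 5*q^3 - 10*q^2 + 80*q - 96) = (q - 4)*(q - 1)*(q^3 - q^2 - 14*q + 24) = (q - 4)*(q - 2)*(q - 1)*(q^2 + q - 12) = (q - 4)*(q - 3)*(q - 2)*(q - 1)*(q + 4)
(4) = (r - 1)*(r^2 - 3*r - 10) = (r - 1)*(r + 2)*(r - 5)
(5) = (p + 3)*(p^4 - 5*p^3 - 6*p^2 + 32*p + 32) = (p + 2)*(p + 3)*(p^3 - 7*p^2 + 8*p + 16) = (p - 4)*(p + 2)*(p + 3)*(p^2 - 3*p - 4) = (p - 4)*(p + 1)*(p + 2)*(p + 3)*(p - 4)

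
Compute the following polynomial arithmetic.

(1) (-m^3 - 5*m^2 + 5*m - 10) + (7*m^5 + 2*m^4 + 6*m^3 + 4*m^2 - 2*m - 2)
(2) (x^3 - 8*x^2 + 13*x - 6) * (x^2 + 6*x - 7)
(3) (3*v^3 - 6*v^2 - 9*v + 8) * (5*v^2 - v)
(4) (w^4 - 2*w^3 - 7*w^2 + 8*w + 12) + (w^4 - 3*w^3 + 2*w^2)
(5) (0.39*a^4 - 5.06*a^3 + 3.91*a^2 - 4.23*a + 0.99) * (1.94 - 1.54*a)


(1) = 7*m^5 + 2*m^4 + 5*m^3 - m^2 + 3*m - 12
(2) = x^5 - 2*x^4 - 42*x^3 + 128*x^2 - 127*x + 42
(3) = 15*v^5 - 33*v^4 - 39*v^3 + 49*v^2 - 8*v
(4) = 2*w^4 - 5*w^3 - 5*w^2 + 8*w + 12
(5) = -0.6006*a^5 + 8.549*a^4 - 15.8378*a^3 + 14.0996*a^2 - 9.7308*a + 1.9206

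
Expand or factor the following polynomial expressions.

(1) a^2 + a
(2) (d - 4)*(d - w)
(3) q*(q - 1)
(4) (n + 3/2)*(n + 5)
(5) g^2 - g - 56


(1) = a*(a + 1)
(2) = d^2 - d*w - 4*d + 4*w
(3) = q^2 - q
(4) = n^2 + 13*n/2 + 15/2
(5) = (g - 8)*(g + 7)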